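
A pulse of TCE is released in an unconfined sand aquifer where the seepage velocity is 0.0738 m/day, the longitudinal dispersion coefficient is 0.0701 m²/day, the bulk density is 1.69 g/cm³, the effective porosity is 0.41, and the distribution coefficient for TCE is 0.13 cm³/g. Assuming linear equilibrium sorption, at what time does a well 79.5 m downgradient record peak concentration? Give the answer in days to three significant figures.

1630 days

Retardation factor R = 1 + ρ_b·K_d/n = 1 + 1.69 × 0.13/0.41 = 1.536.
Sorption retards both mechanisms: v_R = v/R = 0.04805 m/day, D_R = D/R = 0.04564 m²/day.
Peak time from v_R²t² + 2D_R t − x² = 0: t = (√(D_R² + v_R²x²) − D_R)/v_R².
√(D_R² + v_R²x²) = √(0.04564² + 0.04805² × 79.5²) = 3.820; v_R² = 0.002309.
t = (3.820 − 0.04564)/0.002309 = 1630 days.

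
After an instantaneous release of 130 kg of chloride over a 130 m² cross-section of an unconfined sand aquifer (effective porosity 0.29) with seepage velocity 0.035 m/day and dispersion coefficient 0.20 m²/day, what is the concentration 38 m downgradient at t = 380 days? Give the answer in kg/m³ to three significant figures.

0.0150 kg/m³

For an instantaneous plane source, C(x,t) = M/(n_e·A·√(4πDt)) · exp(−(x−vt)²/(4Dt)), with n_e·A the pore (flow) area.
Plume center vt = 0.035 × 380 = 13.3 m, so the well at 38 m is 24.7 m downgradient of the peak.
√(4πDt) = 30.90 m, giving peak height M/(n_e·A·√(4πDt)) = 130/(0.29 × 130 × 30.90) = 0.1116 kg/m³.
(x−vt)²/(4Dt) = (24.7)²/(4 × 0.20 × 380) = 2.007; exp(−2.007) = 0.1344.
C = 0.1116 × 0.1344 = 0.0150 kg/m³.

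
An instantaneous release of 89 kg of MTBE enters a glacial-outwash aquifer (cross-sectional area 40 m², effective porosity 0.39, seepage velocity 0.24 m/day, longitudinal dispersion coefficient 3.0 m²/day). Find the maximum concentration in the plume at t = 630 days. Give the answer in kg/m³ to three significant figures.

The peak of an instantaneous 1D plume sits at x = vt; there the Gaussian factor is 1 and C_max = M/(n_e·A·√(4πDt)), where n_e·A is the pore area the mass is dissolved in.
√(4πDt) = √(4π × 3.0 × 630) = 154.1 m, so C_max = 89/(0.39 × 40 × 154.1) = 0.0370 kg/m³.

0.0370 kg/m³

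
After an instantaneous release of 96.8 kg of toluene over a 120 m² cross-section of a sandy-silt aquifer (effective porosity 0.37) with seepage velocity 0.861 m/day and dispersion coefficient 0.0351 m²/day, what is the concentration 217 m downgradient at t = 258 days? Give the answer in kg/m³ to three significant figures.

For an instantaneous plane source, C(x,t) = M/(n_e·A·√(4πDt)) · exp(−(x−vt)²/(4Dt)), with n_e·A the pore (flow) area.
Plume center vt = 0.861 × 258 = 222.138 m, so the well at 217 m is 5.138 m upgradient of the peak.
√(4πDt) = 10.67 m, giving peak height M/(n_e·A·√(4πDt)) = 96.8/(0.37 × 120 × 10.67) = 0.2043 kg/m³.
(x−vt)²/(4Dt) = (-5.138)²/(4 × 0.0351 × 258) = 0.7288; exp(−0.7288) = 0.4825.
C = 0.2043 × 0.4825 = 0.0986 kg/m³.

0.0986 kg/m³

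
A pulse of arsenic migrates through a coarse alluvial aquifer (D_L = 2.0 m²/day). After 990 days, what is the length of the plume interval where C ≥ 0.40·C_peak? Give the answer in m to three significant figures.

170 m

The plume is Gaussian with σ = √(2Dt) = √(2 × 2.0 × 990) = 62.93 m.
C/C_peak = exp(−Δx²/(2σ²)) = 0.40 ⇒ Δx = σ·√(−2 ln 0.40) = 62.93 × 1.354 = 85.21 m.
Width = 2Δx = 170 m.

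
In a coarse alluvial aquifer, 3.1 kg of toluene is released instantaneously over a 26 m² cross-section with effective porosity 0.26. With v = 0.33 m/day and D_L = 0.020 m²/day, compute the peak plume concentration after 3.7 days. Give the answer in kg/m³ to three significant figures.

The peak of an instantaneous 1D plume sits at x = vt; there the Gaussian factor is 1 and C_max = M/(n_e·A·√(4πDt)), where n_e·A is the pore area the mass is dissolved in.
√(4πDt) = √(4π × 0.020 × 3.7) = 0.9643 m, so C_max = 3.1/(0.26 × 26 × 0.9643) = 0.476 kg/m³.

0.476 kg/m³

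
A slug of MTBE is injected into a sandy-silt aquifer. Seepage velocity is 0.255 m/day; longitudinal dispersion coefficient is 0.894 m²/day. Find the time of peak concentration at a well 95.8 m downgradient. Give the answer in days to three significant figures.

For the 1D instantaneous-source solution, setting ∂C/∂t = 0 at fixed x gives v²t² + 2Dt − x² = 0, so t = (√(D² + v²x²) − D)/v².
√(D² + v²x²) = √(0.894² + 0.255² × 95.8²) = 24.45; v² = 0.065025.
t = (24.45 − 0.894)/0.065025 = 362 days (vs. the pure-advection estimate x/v = 376 d).

362 days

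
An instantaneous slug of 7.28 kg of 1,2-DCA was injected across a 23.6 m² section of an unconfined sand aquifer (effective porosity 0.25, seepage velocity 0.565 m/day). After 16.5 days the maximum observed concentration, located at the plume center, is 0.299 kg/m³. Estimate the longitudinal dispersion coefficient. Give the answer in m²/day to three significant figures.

0.0821 m²/day

At the plume center C_max = M/(n_e·A·√(4πDt)), so D = M²/(4πt·(n_e·A·C_max)²).
n_e·A·C_max = 0.25 × 23.6 × 0.299 = 1.764 kg/m.
D = 7.28²/(4π × 16.5 × 1.764²) = 0.0821 m²/day.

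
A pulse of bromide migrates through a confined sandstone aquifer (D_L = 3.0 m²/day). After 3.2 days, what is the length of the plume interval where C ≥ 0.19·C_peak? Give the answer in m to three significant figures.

The plume is Gaussian with σ = √(2Dt) = √(2 × 3.0 × 3.2) = 4.382 m.
C/C_peak = exp(−Δx²/(2σ²)) = 0.19 ⇒ Δx = σ·√(−2 ln 0.19) = 4.382 × 1.822 = 7.984 m.
Width = 2Δx = 16.0 m.

16.0 m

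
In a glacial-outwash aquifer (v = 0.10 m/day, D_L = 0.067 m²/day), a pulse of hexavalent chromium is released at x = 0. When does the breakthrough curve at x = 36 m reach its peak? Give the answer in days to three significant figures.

For the 1D instantaneous-source solution, setting ∂C/∂t = 0 at fixed x gives v²t² + 2Dt − x² = 0, so t = (√(D² + v²x²) − D)/v².
√(D² + v²x²) = √(0.067² + 0.10² × 36²) = 3.601; v² = 0.01.
t = (3.601 − 0.067)/0.01 = 353 days (vs. the pure-advection estimate x/v = 360 d).

353 days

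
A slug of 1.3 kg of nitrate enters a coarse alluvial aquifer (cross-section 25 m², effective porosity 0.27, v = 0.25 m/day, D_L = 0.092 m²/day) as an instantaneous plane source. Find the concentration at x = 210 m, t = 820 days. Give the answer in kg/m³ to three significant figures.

For an instantaneous plane source, C(x,t) = M/(n_e·A·√(4πDt)) · exp(−(x−vt)²/(4Dt)), with n_e·A the pore (flow) area.
Plume center vt = 0.25 × 820 = 205 m, so the well at 210 m is 5 m downgradient of the peak.
√(4πDt) = 30.79 m, giving peak height M/(n_e·A·√(4πDt)) = 1.3/(0.27 × 25 × 30.79) = 0.006255 kg/m³.
(x−vt)²/(4Dt) = (5)²/(4 × 0.092 × 820) = 0.08285; exp(−0.08285) = 0.9205.
C = 0.006255 × 0.9205 = 0.00576 kg/m³.

0.00576 kg/m³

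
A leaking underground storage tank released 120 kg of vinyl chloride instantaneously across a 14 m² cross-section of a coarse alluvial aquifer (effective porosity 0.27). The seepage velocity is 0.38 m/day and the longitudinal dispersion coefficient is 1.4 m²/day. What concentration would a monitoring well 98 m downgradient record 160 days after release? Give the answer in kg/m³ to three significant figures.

0.128 kg/m³

For an instantaneous plane source, C(x,t) = M/(n_e·A·√(4πDt)) · exp(−(x−vt)²/(4Dt)), with n_e·A the pore (flow) area.
Plume center vt = 0.38 × 160 = 60.8 m, so the well at 98 m is 37.2 m downgradient of the peak.
√(4πDt) = 53.06 m, giving peak height M/(n_e·A·√(4πDt)) = 120/(0.27 × 14 × 53.06) = 0.5983 kg/m³.
(x−vt)²/(4Dt) = (37.2)²/(4 × 1.4 × 160) = 1.544; exp(−1.544) = 0.2135.
C = 0.5983 × 0.2135 = 0.128 kg/m³.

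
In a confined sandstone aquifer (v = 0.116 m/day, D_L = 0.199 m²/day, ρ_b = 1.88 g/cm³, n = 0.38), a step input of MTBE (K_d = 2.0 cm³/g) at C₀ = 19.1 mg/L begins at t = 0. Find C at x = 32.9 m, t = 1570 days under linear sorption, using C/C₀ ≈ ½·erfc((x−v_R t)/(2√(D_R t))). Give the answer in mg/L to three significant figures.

0.311 mg/L

Retardation factor R = 1 + ρ_b·K_d/n = 1 + 1.88 × 2.0/0.38 = 10.89.
Sorption retards both mechanisms: v_R = v/R = 0.01065 m/day, D_R = D/R = 0.01827 m²/day.
v_R·t = 0.01065 × 1570 = 16.7205 m; 2√(D_R t) = 10.71 m; argument = (32.9 − 16.7205)/10.71 = 1.511.
C = C₀ × ½·erfc(1.511) = 19.1 × 0.01630 = 0.311 mg/L.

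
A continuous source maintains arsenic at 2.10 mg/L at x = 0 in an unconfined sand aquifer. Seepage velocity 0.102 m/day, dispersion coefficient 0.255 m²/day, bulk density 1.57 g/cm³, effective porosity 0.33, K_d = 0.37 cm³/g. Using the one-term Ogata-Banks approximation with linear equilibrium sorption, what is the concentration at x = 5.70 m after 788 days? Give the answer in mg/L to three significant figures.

2.05 mg/L

Retardation factor R = 1 + ρ_b·K_d/n = 1 + 1.57 × 0.37/0.33 = 2.760.
Sorption retards both mechanisms: v_R = v/R = 0.03696 m/day, D_R = D/R = 0.09239 m²/day.
v_R·t = 0.03696 × 788 = 29.12448 m; 2√(D_R t) = 17.06 m; argument = (5.70 − 29.12448)/17.06 = -1.373.
C = C₀ × ½·erfc(-1.373) = 2.10 × 0.9739 = 2.05 mg/L.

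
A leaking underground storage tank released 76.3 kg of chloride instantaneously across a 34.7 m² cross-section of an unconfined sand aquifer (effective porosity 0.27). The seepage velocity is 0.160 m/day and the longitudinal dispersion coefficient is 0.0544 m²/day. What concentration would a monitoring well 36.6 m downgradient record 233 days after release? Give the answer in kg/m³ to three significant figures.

For an instantaneous plane source, C(x,t) = M/(n_e·A·√(4πDt)) · exp(−(x−vt)²/(4Dt)), with n_e·A the pore (flow) area.
Plume center vt = 0.160 × 233 = 37.28 m, so the well at 36.6 m is 0.68 m upgradient of the peak.
√(4πDt) = 12.62 m, giving peak height M/(n_e·A·√(4πDt)) = 76.3/(0.27 × 34.7 × 12.62) = 0.6453 kg/m³.
(x−vt)²/(4Dt) = (-0.68)²/(4 × 0.0544 × 233) = 0.009120; exp(−0.009120) = 0.9909.
C = 0.6453 × 0.9909 = 0.639 kg/m³.

0.639 kg/m³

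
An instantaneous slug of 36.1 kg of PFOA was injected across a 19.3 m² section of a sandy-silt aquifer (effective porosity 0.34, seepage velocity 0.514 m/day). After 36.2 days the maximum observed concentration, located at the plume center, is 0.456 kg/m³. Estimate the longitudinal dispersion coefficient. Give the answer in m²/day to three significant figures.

0.320 m²/day

At the plume center C_max = M/(n_e·A·√(4πDt)), so D = M²/(4πt·(n_e·A·C_max)²).
n_e·A·C_max = 0.34 × 19.3 × 0.456 = 2.992 kg/m.
D = 36.1²/(4π × 36.2 × 2.992²) = 0.320 m²/day.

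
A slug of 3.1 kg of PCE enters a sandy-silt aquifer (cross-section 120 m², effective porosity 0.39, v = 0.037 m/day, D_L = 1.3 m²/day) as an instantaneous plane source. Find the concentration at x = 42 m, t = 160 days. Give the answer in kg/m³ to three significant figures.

0.000271 kg/m³

For an instantaneous plane source, C(x,t) = M/(n_e·A·√(4πDt)) · exp(−(x−vt)²/(4Dt)), with n_e·A the pore (flow) area.
Plume center vt = 0.037 × 160 = 5.92 m, so the well at 42 m is 36.08 m downgradient of the peak.
√(4πDt) = 51.13 m, giving peak height M/(n_e·A·√(4πDt)) = 3.1/(0.39 × 120 × 51.13) = 0.001296 kg/m³.
(x−vt)²/(4Dt) = (36.08)²/(4 × 1.3 × 160) = 1.565; exp(−1.565) = 0.2091.
C = 0.001296 × 0.2091 = 0.000271 kg/m³.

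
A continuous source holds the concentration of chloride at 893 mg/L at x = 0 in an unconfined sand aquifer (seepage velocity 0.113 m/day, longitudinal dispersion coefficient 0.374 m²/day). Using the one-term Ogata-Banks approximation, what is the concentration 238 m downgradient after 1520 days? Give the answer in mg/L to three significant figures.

For a continuous step input, C/C₀ ≈ ½·erfc((x−vt)/(2√(Dt))).
vt = 0.113 × 1520 = 171.76 m and 2√(Dt) = 2√(0.374 × 1520) = 47.69 m.
Argument (x−vt)/(2√(Dt)) = (238 − 171.76)/47.69 = 1.389; ½·erfc(1.389) = 0.02475.
C = 893 × 0.02475 = 22.1 mg/L.

22.1 mg/L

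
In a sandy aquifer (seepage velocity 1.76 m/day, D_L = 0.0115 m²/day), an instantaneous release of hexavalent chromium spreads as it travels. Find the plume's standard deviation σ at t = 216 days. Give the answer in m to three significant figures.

2.23 m

Dispersive spreading gives a Gaussian with σ² = 2Dt; advection only shifts the center.
σ = √(2 × 0.0115 × 216) = 2.23 m.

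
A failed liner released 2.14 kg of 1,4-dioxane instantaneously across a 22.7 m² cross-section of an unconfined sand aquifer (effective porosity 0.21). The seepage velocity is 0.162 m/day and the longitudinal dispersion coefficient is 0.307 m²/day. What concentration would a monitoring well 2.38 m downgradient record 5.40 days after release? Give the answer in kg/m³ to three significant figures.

0.0699 kg/m³

For an instantaneous plane source, C(x,t) = M/(n_e·A·√(4πDt)) · exp(−(x−vt)²/(4Dt)), with n_e·A the pore (flow) area.
Plume center vt = 0.162 × 5.40 = 0.8748 m, so the well at 2.38 m is 1.5052 m downgradient of the peak.
√(4πDt) = 4.564 m, giving peak height M/(n_e·A·√(4πDt)) = 2.14/(0.21 × 22.7 × 4.564) = 0.09836 kg/m³.
(x−vt)²/(4Dt) = (1.5052)²/(4 × 0.307 × 5.40) = 0.3417; exp(−0.3417) = 0.7106.
C = 0.09836 × 0.7106 = 0.0699 kg/m³.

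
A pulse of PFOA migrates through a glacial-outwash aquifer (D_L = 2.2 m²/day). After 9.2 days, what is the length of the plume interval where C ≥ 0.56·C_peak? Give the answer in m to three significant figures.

The plume is Gaussian with σ = √(2Dt) = √(2 × 2.2 × 9.2) = 6.362 m.
C/C_peak = exp(−Δx²/(2σ²)) = 0.56 ⇒ Δx = σ·√(−2 ln 0.56) = 6.362 × 1.077 = 6.852 m.
Width = 2Δx = 13.7 m.

13.7 m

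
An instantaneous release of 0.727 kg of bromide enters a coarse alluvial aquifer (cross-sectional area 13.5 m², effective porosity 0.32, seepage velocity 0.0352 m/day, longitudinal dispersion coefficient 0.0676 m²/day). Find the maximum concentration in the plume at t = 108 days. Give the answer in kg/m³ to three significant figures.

The peak of an instantaneous 1D plume sits at x = vt; there the Gaussian factor is 1 and C_max = M/(n_e·A·√(4πDt)), where n_e·A is the pore area the mass is dissolved in.
√(4πDt) = √(4π × 0.0676 × 108) = 9.578 m, so C_max = 0.727/(0.32 × 13.5 × 9.578) = 0.0176 kg/m³.

0.0176 kg/m³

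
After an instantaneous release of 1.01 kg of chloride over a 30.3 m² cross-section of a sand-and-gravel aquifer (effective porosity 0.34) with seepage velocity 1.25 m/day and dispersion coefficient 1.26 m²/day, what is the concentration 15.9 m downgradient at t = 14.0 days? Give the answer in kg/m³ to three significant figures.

0.00635 kg/m³

For an instantaneous plane source, C(x,t) = M/(n_e·A·√(4πDt)) · exp(−(x−vt)²/(4Dt)), with n_e·A the pore (flow) area.
Plume center vt = 1.25 × 14.0 = 17.5 m, so the well at 15.9 m is 1.6 m upgradient of the peak.
√(4πDt) = 14.89 m, giving peak height M/(n_e·A·√(4πDt)) = 1.01/(0.34 × 30.3 × 14.89) = 0.006584 kg/m³.
(x−vt)²/(4Dt) = (-1.6)²/(4 × 1.26 × 14.0) = 0.03628; exp(−0.03628) = 0.9644.
C = 0.006584 × 0.9644 = 0.00635 kg/m³.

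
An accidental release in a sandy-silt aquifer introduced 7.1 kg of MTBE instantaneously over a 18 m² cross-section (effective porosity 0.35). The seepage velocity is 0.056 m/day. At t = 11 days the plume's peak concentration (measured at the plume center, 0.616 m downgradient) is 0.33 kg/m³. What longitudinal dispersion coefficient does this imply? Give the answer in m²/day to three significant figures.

At the plume center C_max = M/(n_e·A·√(4πDt)), so D = M²/(4πt·(n_e·A·C_max)²).
n_e·A·C_max = 0.35 × 18 × 0.33 = 2.079 kg/m.
D = 7.1²/(4π × 11 × 2.079²) = 0.0844 m²/day.

0.0844 m²/day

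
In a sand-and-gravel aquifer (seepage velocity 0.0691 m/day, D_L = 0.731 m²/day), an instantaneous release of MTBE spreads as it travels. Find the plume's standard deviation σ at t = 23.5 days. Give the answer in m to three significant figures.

5.86 m

Dispersive spreading gives a Gaussian with σ² = 2Dt; advection only shifts the center.
σ = √(2 × 0.731 × 23.5) = 5.86 m.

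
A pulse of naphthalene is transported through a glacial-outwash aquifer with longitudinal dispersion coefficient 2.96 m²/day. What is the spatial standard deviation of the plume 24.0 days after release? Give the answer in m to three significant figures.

11.9 m

Dispersive spreading gives a Gaussian with σ² = 2Dt; advection only shifts the center.
σ = √(2 × 2.96 × 24.0) = 11.9 m.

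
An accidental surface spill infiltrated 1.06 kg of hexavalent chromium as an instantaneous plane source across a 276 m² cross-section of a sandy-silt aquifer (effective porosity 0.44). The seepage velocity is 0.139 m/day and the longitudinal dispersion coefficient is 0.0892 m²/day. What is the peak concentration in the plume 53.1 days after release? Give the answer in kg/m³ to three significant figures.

0.00113 kg/m³

The peak of an instantaneous 1D plume sits at x = vt; there the Gaussian factor is 1 and C_max = M/(n_e·A·√(4πDt)), where n_e·A is the pore area the mass is dissolved in.
√(4πDt) = √(4π × 0.0892 × 53.1) = 7.715 m, so C_max = 1.06/(0.44 × 276 × 7.715) = 0.00113 kg/m³.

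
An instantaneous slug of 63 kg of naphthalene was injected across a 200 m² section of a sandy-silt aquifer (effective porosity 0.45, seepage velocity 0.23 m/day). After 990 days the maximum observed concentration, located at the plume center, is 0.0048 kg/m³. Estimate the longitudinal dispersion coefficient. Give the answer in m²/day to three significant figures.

1.71 m²/day

At the plume center C_max = M/(n_e·A·√(4πDt)), so D = M²/(4πt·(n_e·A·C_max)²).
n_e·A·C_max = 0.45 × 200 × 0.0048 = 0.4320 kg/m.
D = 63²/(4π × 990 × 0.4320²) = 1.71 m²/day.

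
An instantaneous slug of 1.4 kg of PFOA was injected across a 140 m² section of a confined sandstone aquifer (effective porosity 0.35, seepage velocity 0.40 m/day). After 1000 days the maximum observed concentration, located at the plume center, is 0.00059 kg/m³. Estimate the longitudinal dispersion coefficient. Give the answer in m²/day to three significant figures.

At the plume center C_max = M/(n_e·A·√(4πDt)), so D = M²/(4πt·(n_e·A·C_max)²).
n_e·A·C_max = 0.35 × 140 × 0.00059 = 0.02891 kg/m.
D = 1.4²/(4π × 1000 × 0.02891²) = 0.187 m²/day.

0.187 m²/day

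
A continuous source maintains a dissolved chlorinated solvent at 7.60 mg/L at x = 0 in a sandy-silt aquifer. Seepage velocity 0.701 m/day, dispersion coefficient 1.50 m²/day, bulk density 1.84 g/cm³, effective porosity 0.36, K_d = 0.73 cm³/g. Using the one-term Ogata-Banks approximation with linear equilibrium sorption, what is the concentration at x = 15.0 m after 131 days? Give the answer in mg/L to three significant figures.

5.21 mg/L

Retardation factor R = 1 + ρ_b·K_d/n = 1 + 1.84 × 0.73/0.36 = 4.731.
Sorption retards both mechanisms: v_R = v/R = 0.1482 m/day, D_R = D/R = 0.3171 m²/day.
v_R·t = 0.1482 × 131 = 19.4142 m; 2√(D_R t) = 12.89 m; argument = (15.0 − 19.4142)/12.89 = -0.3425.
C = C₀ × ½·erfc(-0.3425) = 7.60 × 0.6859 = 5.21 mg/L.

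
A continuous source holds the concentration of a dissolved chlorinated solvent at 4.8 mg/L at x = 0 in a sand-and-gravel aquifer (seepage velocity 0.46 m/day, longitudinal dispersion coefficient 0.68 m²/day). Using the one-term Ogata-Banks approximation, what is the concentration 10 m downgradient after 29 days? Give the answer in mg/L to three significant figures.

For a continuous step input, C/C₀ ≈ ½·erfc((x−vt)/(2√(Dt))).
vt = 0.46 × 29 = 13.34 m and 2√(Dt) = 2√(0.68 × 29) = 8.881 m.
Argument (x−vt)/(2√(Dt)) = (10 − 13.34)/8.881 = -0.3761; ½·erfc(-0.3761) = 0.7026.
C = 4.8 × 0.7026 = 3.37 mg/L.

3.37 mg/L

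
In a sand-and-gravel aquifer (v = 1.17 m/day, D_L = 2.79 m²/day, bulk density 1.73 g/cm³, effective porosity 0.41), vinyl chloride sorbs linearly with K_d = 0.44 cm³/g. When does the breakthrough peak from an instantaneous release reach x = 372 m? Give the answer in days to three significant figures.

Retardation factor R = 1 + ρ_b·K_d/n = 1 + 1.73 × 0.44/0.41 = 2.857.
Sorption retards both mechanisms: v_R = v/R = 0.4095 m/day, D_R = D/R = 0.9765 m²/day.
Peak time from v_R²t² + 2D_R t − x² = 0: t = (√(D_R² + v_R²x²) − D_R)/v_R².
√(D_R² + v_R²x²) = √(0.9765² + 0.4095² × 372²) = 152.3; v_R² = 0.1677.
t = (152.3 − 0.9765)/0.1677 = 902 days.

902 days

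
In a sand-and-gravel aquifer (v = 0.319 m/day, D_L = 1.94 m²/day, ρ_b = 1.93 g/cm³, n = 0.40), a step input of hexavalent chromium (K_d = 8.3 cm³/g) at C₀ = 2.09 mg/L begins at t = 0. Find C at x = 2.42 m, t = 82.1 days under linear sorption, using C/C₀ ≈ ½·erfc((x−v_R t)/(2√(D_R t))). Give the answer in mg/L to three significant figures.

0.546 mg/L

Retardation factor R = 1 + ρ_b·K_d/n = 1 + 1.93 × 8.3/0.40 = 41.05.
Sorption retards both mechanisms: v_R = v/R = 0.007771 m/day, D_R = D/R = 0.04726 m²/day.
v_R·t = 0.007771 × 82.1 = 0.6379991 m; 2√(D_R t) = 3.940 m; argument = (2.42 − 0.6379991)/3.940 = 0.4523.
C = C₀ × ½·erfc(0.4523) = 2.09 × 0.2612 = 0.546 mg/L.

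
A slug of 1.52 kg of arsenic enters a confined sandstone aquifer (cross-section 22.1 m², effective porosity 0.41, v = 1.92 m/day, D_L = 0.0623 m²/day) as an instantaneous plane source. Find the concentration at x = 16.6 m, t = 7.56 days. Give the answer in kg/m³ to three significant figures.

0.00686 kg/m³

For an instantaneous plane source, C(x,t) = M/(n_e·A·√(4πDt)) · exp(−(x−vt)²/(4Dt)), with n_e·A the pore (flow) area.
Plume center vt = 1.92 × 7.56 = 14.5152 m, so the well at 16.6 m is 2.0848 m downgradient of the peak.
√(4πDt) = 2.433 m, giving peak height M/(n_e·A·√(4πDt)) = 1.52/(0.41 × 22.1 × 2.433) = 0.06895 kg/m³.
(x−vt)²/(4Dt) = (2.0848)²/(4 × 0.0623 × 7.56) = 2.307; exp(−2.307) = 0.09956.
C = 0.06895 × 0.09956 = 0.00686 kg/m³.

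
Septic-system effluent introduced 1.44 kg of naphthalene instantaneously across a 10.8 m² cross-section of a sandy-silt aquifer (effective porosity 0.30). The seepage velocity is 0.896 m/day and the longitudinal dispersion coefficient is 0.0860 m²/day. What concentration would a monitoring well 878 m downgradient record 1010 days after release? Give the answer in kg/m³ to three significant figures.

For an instantaneous plane source, C(x,t) = M/(n_e·A·√(4πDt)) · exp(−(x−vt)²/(4Dt)), with n_e·A the pore (flow) area.
Plume center vt = 0.896 × 1010 = 904.96 m, so the well at 878 m is 26.96 m upgradient of the peak.
√(4πDt) = 33.04 m, giving peak height M/(n_e·A·√(4πDt)) = 1.44/(0.30 × 10.8 × 33.04) = 0.01345 kg/m³.
(x−vt)²/(4Dt) = (-26.96)²/(4 × 0.0860 × 1010) = 2.092; exp(−2.092) = 0.1234.
C = 0.01345 × 0.1234 = 0.00166 kg/m³.

0.00166 kg/m³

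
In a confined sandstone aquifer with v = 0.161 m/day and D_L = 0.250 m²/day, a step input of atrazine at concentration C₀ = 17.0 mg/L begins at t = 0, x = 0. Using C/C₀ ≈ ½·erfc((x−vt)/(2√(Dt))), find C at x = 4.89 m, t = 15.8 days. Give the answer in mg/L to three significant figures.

3.43 mg/L

For a continuous step input, C/C₀ ≈ ½·erfc((x−vt)/(2√(Dt))).
vt = 0.161 × 15.8 = 2.5438 m and 2√(Dt) = 2√(0.250 × 15.8) = 3.975 m.
Argument (x−vt)/(2√(Dt)) = (4.89 − 2.5438)/3.975 = 0.5902; ½·erfc(0.5902) = 0.2020.
C = 17.0 × 0.2020 = 3.43 mg/L.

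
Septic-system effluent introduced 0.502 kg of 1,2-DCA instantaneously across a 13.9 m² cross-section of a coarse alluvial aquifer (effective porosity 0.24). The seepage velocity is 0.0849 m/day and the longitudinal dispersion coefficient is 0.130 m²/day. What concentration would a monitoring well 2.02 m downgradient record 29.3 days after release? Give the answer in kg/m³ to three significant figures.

0.0214 kg/m³

For an instantaneous plane source, C(x,t) = M/(n_e·A·√(4πDt)) · exp(−(x−vt)²/(4Dt)), with n_e·A the pore (flow) area.
Plume center vt = 0.0849 × 29.3 = 2.48757 m, so the well at 2.02 m is 0.46757 m upgradient of the peak.
√(4πDt) = 6.918 m, giving peak height M/(n_e·A·√(4πDt)) = 0.502/(0.24 × 13.9 × 6.918) = 0.02175 kg/m³.
(x−vt)²/(4Dt) = (-0.46757)²/(4 × 0.130 × 29.3) = 0.01435; exp(−0.01435) = 0.9858.
C = 0.02175 × 0.9858 = 0.0214 kg/m³.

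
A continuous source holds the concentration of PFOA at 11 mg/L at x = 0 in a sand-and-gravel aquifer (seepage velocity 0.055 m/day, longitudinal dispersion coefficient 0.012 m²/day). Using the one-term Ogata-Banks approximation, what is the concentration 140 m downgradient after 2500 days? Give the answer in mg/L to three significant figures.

For a continuous step input, C/C₀ ≈ ½·erfc((x−vt)/(2√(Dt))).
vt = 0.055 × 2500 = 137.5 m and 2√(Dt) = 2√(0.012 × 2500) = 10.95 m.
Argument (x−vt)/(2√(Dt)) = (140 − 137.5)/10.95 = 0.2283; ½·erfc(0.2283) = 0.3734.
C = 11 × 0.3734 = 4.11 mg/L.

4.11 mg/L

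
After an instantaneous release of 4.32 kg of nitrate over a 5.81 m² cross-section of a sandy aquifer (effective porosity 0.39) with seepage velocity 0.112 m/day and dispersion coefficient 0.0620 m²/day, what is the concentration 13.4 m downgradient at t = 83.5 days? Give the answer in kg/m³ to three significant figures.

0.107 kg/m³

For an instantaneous plane source, C(x,t) = M/(n_e·A·√(4πDt)) · exp(−(x−vt)²/(4Dt)), with n_e·A the pore (flow) area.
Plume center vt = 0.112 × 83.5 = 9.352 m, so the well at 13.4 m is 4.048 m downgradient of the peak.
√(4πDt) = 8.066 m, giving peak height M/(n_e·A·√(4πDt)) = 4.32/(0.39 × 5.81 × 8.066) = 0.2364 kg/m³.
(x−vt)²/(4Dt) = (4.048)²/(4 × 0.0620 × 83.5) = 0.7913; exp(−0.7913) = 0.4533.
C = 0.2364 × 0.4533 = 0.107 kg/m³.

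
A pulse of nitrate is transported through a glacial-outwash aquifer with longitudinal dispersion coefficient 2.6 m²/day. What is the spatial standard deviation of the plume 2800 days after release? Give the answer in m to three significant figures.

121 m

Dispersive spreading gives a Gaussian with σ² = 2Dt; advection only shifts the center.
σ = √(2 × 2.6 × 2800) = 121 m.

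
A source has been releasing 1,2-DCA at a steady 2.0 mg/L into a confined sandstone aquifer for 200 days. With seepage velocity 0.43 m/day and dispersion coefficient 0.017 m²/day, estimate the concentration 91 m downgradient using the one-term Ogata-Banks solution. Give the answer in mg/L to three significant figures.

For a continuous step input, C/C₀ ≈ ½·erfc((x−vt)/(2√(Dt))).
vt = 0.43 × 200 = 86 m and 2√(Dt) = 2√(0.017 × 200) = 3.688 m.
Argument (x−vt)/(2√(Dt)) = (91 − 86)/3.688 = 1.356; ½·erfc(1.356) = 0.02758.
C = 2.0 × 0.02758 = 0.0552 mg/L.

0.0552 mg/L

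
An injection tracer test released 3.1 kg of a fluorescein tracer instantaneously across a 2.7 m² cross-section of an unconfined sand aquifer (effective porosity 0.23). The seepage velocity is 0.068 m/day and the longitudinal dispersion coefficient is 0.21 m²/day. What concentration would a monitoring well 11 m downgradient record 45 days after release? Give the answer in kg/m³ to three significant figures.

For an instantaneous plane source, C(x,t) = M/(n_e·A·√(4πDt)) · exp(−(x−vt)²/(4Dt)), with n_e·A the pore (flow) area.
Plume center vt = 0.068 × 45 = 3.06 m, so the well at 11 m is 7.94 m downgradient of the peak.
√(4πDt) = 10.90 m, giving peak height M/(n_e·A·√(4πDt)) = 3.1/(0.23 × 2.7 × 10.90) = 0.4580 kg/m³.
(x−vt)²/(4Dt) = (7.94)²/(4 × 0.21 × 45) = 1.668; exp(−1.668) = 0.1886.
C = 0.4580 × 0.1886 = 0.0864 kg/m³.

0.0864 kg/m³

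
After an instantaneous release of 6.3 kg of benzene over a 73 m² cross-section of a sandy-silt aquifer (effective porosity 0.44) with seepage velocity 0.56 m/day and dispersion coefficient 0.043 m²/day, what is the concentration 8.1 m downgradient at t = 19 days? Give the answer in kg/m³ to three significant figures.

0.00850 kg/m³

For an instantaneous plane source, C(x,t) = M/(n_e·A·√(4πDt)) · exp(−(x−vt)²/(4Dt)), with n_e·A the pore (flow) area.
Plume center vt = 0.56 × 19 = 10.64 m, so the well at 8.1 m is 2.54 m upgradient of the peak.
√(4πDt) = 3.204 m, giving peak height M/(n_e·A·√(4πDt)) = 6.3/(0.44 × 73 × 3.204) = 0.06122 kg/m³.
(x−vt)²/(4Dt) = (-2.54)²/(4 × 0.043 × 19) = 1.974; exp(−1.974) = 0.1389.
C = 0.06122 × 0.1389 = 0.00850 kg/m³.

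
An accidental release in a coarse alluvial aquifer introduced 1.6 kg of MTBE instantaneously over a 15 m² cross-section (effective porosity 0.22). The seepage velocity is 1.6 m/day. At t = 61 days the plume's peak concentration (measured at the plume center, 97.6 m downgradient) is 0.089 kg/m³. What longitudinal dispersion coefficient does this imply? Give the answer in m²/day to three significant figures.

0.0387 m²/day

At the plume center C_max = M/(n_e·A·√(4πDt)), so D = M²/(4πt·(n_e·A·C_max)²).
n_e·A·C_max = 0.22 × 15 × 0.089 = 0.2937 kg/m.
D = 1.6²/(4π × 61 × 0.2937²) = 0.0387 m²/day.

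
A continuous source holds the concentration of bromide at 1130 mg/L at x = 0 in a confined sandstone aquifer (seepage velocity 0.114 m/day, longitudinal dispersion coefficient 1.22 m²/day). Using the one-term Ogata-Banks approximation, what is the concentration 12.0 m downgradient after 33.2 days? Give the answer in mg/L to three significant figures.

204 mg/L

For a continuous step input, C/C₀ ≈ ½·erfc((x−vt)/(2√(Dt))).
vt = 0.114 × 33.2 = 3.7848 m and 2√(Dt) = 2√(1.22 × 33.2) = 12.73 m.
Argument (x−vt)/(2√(Dt)) = (12.0 − 3.7848)/12.73 = 0.6453; ½·erfc(0.6453) = 0.1807.
C = 1130 × 0.1807 = 204 mg/L.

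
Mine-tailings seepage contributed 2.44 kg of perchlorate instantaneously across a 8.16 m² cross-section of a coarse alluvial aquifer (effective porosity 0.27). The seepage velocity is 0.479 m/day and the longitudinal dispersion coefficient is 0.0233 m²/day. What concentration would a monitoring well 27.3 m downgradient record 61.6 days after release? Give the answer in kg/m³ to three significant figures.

For an instantaneous plane source, C(x,t) = M/(n_e·A·√(4πDt)) · exp(−(x−vt)²/(4Dt)), with n_e·A the pore (flow) area.
Plume center vt = 0.479 × 61.6 = 29.5064 m, so the well at 27.3 m is 2.2064 m upgradient of the peak.
√(4πDt) = 4.247 m, giving peak height M/(n_e·A·√(4πDt)) = 2.44/(0.27 × 8.16 × 4.247) = 0.2608 kg/m³.
(x−vt)²/(4Dt) = (-2.2064)²/(4 × 0.0233 × 61.6) = 0.8480; exp(−0.8480) = 0.4283.
C = 0.2608 × 0.4283 = 0.112 kg/m³.

0.112 kg/m³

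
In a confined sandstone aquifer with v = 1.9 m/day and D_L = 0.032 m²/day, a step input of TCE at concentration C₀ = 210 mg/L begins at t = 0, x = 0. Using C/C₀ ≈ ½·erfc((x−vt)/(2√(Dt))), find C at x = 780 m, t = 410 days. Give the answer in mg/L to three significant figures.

For a continuous step input, C/C₀ ≈ ½·erfc((x−vt)/(2√(Dt))).
vt = 1.9 × 410 = 779 m and 2√(Dt) = 2√(0.032 × 410) = 7.244 m.
Argument (x−vt)/(2√(Dt)) = (780 − 779)/7.244 = 0.1380; ½·erfc(0.1380) = 0.4226.
C = 210 × 0.4226 = 88.7 mg/L.

88.7 mg/L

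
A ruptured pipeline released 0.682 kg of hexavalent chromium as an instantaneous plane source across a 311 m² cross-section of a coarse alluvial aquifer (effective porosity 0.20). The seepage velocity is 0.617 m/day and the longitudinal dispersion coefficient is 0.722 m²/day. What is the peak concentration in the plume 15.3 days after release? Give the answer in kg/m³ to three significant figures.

The peak of an instantaneous 1D plume sits at x = vt; there the Gaussian factor is 1 and C_max = M/(n_e·A·√(4πDt)), where n_e·A is the pore area the mass is dissolved in.
√(4πDt) = √(4π × 0.722 × 15.3) = 11.78 m, so C_max = 0.682/(0.20 × 311 × 11.78) = 0.000931 kg/m³.

0.000931 kg/m³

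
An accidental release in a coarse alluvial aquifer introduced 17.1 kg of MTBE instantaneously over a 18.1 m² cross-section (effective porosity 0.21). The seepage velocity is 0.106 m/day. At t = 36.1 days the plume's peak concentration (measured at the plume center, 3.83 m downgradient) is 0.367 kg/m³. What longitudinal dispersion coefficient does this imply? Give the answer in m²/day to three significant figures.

At the plume center C_max = M/(n_e·A·√(4πDt)), so D = M²/(4πt·(n_e·A·C_max)²).
n_e·A·C_max = 0.21 × 18.1 × 0.367 = 1.395 kg/m.
D = 17.1²/(4π × 36.1 × 1.395²) = 0.331 m²/day.

0.331 m²/day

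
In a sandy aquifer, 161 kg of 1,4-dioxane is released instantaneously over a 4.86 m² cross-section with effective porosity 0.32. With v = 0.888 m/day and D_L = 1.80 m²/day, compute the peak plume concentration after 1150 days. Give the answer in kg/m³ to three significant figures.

0.642 kg/m³

The peak of an instantaneous 1D plume sits at x = vt; there the Gaussian factor is 1 and C_max = M/(n_e·A·√(4πDt)), where n_e·A is the pore area the mass is dissolved in.
√(4πDt) = √(4π × 1.80 × 1150) = 161.3 m, so C_max = 161/(0.32 × 4.86 × 161.3) = 0.642 kg/m³.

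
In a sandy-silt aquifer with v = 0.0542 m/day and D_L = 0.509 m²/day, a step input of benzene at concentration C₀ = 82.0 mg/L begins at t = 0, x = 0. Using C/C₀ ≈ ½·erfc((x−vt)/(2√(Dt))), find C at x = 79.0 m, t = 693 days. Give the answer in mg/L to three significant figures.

4.87 mg/L

For a continuous step input, C/C₀ ≈ ½·erfc((x−vt)/(2√(Dt))).
vt = 0.0542 × 693 = 37.5606 m and 2√(Dt) = 2√(0.509 × 693) = 37.56 m.
Argument (x−vt)/(2√(Dt)) = (79.0 − 37.5606)/37.56 = 1.103; ½·erfc(1.103) = 0.05939.
C = 82.0 × 0.05939 = 4.87 mg/L.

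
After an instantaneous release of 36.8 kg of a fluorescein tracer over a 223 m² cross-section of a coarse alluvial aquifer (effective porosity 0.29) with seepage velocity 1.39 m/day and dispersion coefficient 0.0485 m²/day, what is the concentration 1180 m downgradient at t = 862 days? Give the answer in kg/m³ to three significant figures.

For an instantaneous plane source, C(x,t) = M/(n_e·A·√(4πDt)) · exp(−(x−vt)²/(4Dt)), with n_e·A the pore (flow) area.
Plume center vt = 1.39 × 862 = 1198.18 m, so the well at 1180 m is 18.18 m upgradient of the peak.
√(4πDt) = 22.92 m, giving peak height M/(n_e·A·√(4πDt)) = 36.8/(0.29 × 223 × 22.92) = 0.02483 kg/m³.
(x−vt)²/(4Dt) = (-18.18)²/(4 × 0.0485 × 862) = 1.976; exp(−1.976) = 0.1386.
C = 0.02483 × 0.1386 = 0.00344 kg/m³.

0.00344 kg/m³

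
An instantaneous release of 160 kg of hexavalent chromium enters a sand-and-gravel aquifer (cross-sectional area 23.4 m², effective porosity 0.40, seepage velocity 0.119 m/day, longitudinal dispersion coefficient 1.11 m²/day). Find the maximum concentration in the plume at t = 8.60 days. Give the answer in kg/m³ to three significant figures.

The peak of an instantaneous 1D plume sits at x = vt; there the Gaussian factor is 1 and C_max = M/(n_e·A·√(4πDt)), where n_e·A is the pore area the mass is dissolved in.
√(4πDt) = √(4π × 1.11 × 8.60) = 10.95 m, so C_max = 160/(0.40 × 23.4 × 10.95) = 1.56 kg/m³.

1.56 kg/m³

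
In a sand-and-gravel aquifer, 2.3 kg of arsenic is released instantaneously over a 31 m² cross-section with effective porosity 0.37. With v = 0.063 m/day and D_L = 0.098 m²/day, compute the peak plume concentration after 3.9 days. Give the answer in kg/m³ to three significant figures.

The peak of an instantaneous 1D plume sits at x = vt; there the Gaussian factor is 1 and C_max = M/(n_e·A·√(4πDt)), where n_e·A is the pore area the mass is dissolved in.
√(4πDt) = √(4π × 0.098 × 3.9) = 2.192 m, so C_max = 2.3/(0.37 × 31 × 2.192) = 0.0915 kg/m³.

0.0915 kg/m³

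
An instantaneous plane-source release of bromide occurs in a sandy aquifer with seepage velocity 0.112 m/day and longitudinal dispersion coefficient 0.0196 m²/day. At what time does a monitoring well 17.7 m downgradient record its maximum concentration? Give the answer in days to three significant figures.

For the 1D instantaneous-source solution, setting ∂C/∂t = 0 at fixed x gives v²t² + 2Dt − x² = 0, so t = (√(D² + v²x²) − D)/v².
√(D² + v²x²) = √(0.0196² + 0.112² × 17.7²) = 1.982; v² = 0.012544.
t = (1.982 − 0.0196)/0.012544 = 156 days (vs. the pure-advection estimate x/v = 158 d).

156 days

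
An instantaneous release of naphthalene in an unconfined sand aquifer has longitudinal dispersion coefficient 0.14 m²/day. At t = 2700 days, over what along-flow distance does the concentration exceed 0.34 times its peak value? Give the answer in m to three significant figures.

80.8 m

The plume is Gaussian with σ = √(2Dt) = √(2 × 0.14 × 2700) = 27.50 m.
C/C_peak = exp(−Δx²/(2σ²)) = 0.34 ⇒ Δx = σ·√(−2 ln 0.34) = 27.50 × 1.469 = 40.40 m.
Width = 2Δx = 80.8 m.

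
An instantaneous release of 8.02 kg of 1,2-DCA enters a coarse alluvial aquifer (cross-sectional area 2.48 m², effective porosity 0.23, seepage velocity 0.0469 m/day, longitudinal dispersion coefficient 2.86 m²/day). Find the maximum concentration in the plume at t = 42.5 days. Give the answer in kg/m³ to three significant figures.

0.360 kg/m³

The peak of an instantaneous 1D plume sits at x = vt; there the Gaussian factor is 1 and C_max = M/(n_e·A·√(4πDt)), where n_e·A is the pore area the mass is dissolved in.
√(4πDt) = √(4π × 2.86 × 42.5) = 39.08 m, so C_max = 8.02/(0.23 × 2.48 × 39.08) = 0.360 kg/m³.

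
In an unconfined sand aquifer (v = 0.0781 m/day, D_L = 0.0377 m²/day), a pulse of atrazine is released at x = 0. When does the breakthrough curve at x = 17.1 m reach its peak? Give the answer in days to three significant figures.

213 days

For the 1D instantaneous-source solution, setting ∂C/∂t = 0 at fixed x gives v²t² + 2Dt − x² = 0, so t = (√(D² + v²x²) − D)/v².
√(D² + v²x²) = √(0.0377² + 0.0781² × 17.1²) = 1.336; v² = 0.00609961.
t = (1.336 − 0.0377)/0.00609961 = 213 days (vs. the pure-advection estimate x/v = 219 d).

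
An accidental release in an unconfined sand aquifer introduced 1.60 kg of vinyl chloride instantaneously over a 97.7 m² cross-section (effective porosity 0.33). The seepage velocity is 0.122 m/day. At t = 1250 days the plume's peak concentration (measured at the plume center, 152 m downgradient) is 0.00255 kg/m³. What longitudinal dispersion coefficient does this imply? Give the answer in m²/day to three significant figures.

0.0241 m²/day

At the plume center C_max = M/(n_e·A·√(4πDt)), so D = M²/(4πt·(n_e·A·C_max)²).
n_e·A·C_max = 0.33 × 97.7 × 0.00255 = 0.08221 kg/m.
D = 1.60²/(4π × 1250 × 0.08221²) = 0.0241 m²/day.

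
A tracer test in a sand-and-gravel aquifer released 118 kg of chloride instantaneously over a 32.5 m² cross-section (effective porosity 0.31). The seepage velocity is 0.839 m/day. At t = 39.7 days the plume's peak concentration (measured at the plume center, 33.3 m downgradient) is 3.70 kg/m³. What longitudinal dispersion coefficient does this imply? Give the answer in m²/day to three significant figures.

0.0201 m²/day

At the plume center C_max = M/(n_e·A·√(4πDt)), so D = M²/(4πt·(n_e·A·C_max)²).
n_e·A·C_max = 0.31 × 32.5 × 3.70 = 37.28 kg/m.
D = 118²/(4π × 39.7 × 37.28²) = 0.0201 m²/day.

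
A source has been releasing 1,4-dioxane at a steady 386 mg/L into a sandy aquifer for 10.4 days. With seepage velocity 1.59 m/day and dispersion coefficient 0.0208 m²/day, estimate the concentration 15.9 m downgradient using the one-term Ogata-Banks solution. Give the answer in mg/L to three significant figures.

For a continuous step input, C/C₀ ≈ ½·erfc((x−vt)/(2√(Dt))).
vt = 1.59 × 10.4 = 16.536 m and 2√(Dt) = 2√(0.0208 × 10.4) = 0.9302 m.
Argument (x−vt)/(2√(Dt)) = (15.9 − 16.536)/0.9302 = -0.6837; ½·erfc(-0.6837) = 0.8332.
C = 386 × 0.8332 = 322 mg/L.

322 mg/L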